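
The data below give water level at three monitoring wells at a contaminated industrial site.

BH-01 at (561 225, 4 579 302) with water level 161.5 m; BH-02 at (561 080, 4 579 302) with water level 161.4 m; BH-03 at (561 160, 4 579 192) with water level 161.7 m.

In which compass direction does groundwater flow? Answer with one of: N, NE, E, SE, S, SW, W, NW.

With h = a·x + b·y + c and BH-01 as origin, the differences give:
  (-145)·a + 0·b = -0.1
  (-65)·a + (-110)·b = +0.2
Eliminate b (×(-110) and ×0, subtract): 15950·a = 11.00 → a = ∂h/∂x = +0.0006897
Back-substitute: b = ∂h/∂y = -0.002226.
Flow = −∇h = (-0.0006897 east, +0.002226 north), which points north.

N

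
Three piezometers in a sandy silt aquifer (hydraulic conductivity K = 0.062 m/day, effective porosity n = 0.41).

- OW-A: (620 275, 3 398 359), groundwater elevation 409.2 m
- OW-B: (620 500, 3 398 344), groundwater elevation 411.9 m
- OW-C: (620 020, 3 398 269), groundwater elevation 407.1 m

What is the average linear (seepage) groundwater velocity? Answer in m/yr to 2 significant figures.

With h = a·x + b·y + c and OW-A as origin, the differences give:
  225·a + (-15)·b = +2.7
  (-255)·a + (-90)·b = -2.1
Eliminate b (×(-90) and ×(-15), subtract): -24075·a = -274.50 → a = ∂h/∂x = +0.01140
Back-substitute: b = ∂h/∂y = -0.008972.
|∇h| = √(0.01140² + -0.008972²) = 0.01451
Seepage velocity v = K·i/n = 0.062 × 0.01451 / 0.41 = 0.002194 m/day = 0.8014 m/yr.

0.80 m/yr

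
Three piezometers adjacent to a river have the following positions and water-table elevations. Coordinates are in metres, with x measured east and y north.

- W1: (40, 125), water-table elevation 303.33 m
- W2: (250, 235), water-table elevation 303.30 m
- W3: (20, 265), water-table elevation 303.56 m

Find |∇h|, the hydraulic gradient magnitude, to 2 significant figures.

0.0018

With h = a·x + b·y + c and W1 as origin, the differences give:
  210·a + 110·b = -0.03
  (-20)·a + 140·b = +0.23
Eliminate b (×140 and ×110, subtract): 31600·a = -29.500 → a = ∂h/∂x = -0.0009335
Back-substitute: b = ∂h/∂y = +0.001509.
|∇h| = √(-0.0009335² + 0.001509²) = 0.001774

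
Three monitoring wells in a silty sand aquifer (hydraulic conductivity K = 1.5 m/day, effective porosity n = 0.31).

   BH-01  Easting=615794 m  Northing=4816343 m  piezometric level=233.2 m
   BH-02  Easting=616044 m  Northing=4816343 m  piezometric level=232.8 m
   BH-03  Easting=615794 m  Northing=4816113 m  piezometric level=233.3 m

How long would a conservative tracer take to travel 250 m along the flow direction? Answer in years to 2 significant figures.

85 years

∂h/∂x = (232.8 − 233.2) / (616044 − 615794) = -0.001600
∂h/∂y = (233.3 − 233.2) / (4816113 − 4816343) = -0.0004348
|∇h| = √(-0.001600² + -0.0004348²) = 0.001658
Seepage velocity v = K·i/n = 1.5 × 0.001658 / 0.31 = 0.008023 m/day.
t = 250 / 0.008023 = 3.116e+04 days = 85.3 years.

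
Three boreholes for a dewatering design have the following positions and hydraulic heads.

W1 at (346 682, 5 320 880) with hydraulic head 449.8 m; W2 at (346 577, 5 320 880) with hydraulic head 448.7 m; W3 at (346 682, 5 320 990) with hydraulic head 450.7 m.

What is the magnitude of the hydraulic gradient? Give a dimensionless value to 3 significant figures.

0.0133

∂h/∂x = (448.7 − 449.8) / (346577 − 346682) = +0.01048
∂h/∂y = (450.7 − 449.8) / (5320990 − 5320880) = +0.008182
|∇h| = √(0.01048² + 0.008182²) = 0.0133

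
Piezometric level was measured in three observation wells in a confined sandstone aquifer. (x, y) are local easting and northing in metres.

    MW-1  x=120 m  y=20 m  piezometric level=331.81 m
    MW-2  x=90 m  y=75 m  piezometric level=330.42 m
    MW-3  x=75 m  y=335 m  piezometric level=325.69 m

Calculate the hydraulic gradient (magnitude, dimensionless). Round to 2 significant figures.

0.023

Taking MW-1 as reference: MW-2−MW-1 = (-30, 55, -1.39); MW-3−MW-1 = (-45, 315, -6.12).
Solve a·Δx + b·Δy = Δh: det = (-30)·315 − (-45)·55 = -6975.
∂h/∂x = [(-1.39)·315 − (-6.12)·55] / -6975 = +0.01452
∂h/∂y = [(-30)·(-6.12) − (-45)·(-1.39)] / -6975 = -0.01735
|∇h| = √(0.01452² + -0.01735²) = 0.02262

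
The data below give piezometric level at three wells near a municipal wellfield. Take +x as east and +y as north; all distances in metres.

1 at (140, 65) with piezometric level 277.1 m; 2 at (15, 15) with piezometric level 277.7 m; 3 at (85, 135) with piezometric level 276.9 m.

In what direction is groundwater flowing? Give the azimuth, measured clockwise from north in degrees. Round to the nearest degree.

Taking 1 as reference: 2−1 = (-125, -50, +0.6); 3−1 = (-55, 70, -0.2).
Solve a·Δx + b·Δy = Δh: det = (-125)·70 − (-55)·(-50) = -11500.
∂h/∂x = [(+0.6)·70 − (-0.2)·(-50)] / -11500 = -0.002783
∂h/∂y = [(-125)·(-0.2) − (-55)·(+0.6)] / -11500 = -0.005043
Flow direction (−∇h) has components (+0.002783 E, +0.005043 N).
Azimuth = atan2(E, N) = atan2(+0.002783, +0.005043) = 28.9° ≈ 029°.

029°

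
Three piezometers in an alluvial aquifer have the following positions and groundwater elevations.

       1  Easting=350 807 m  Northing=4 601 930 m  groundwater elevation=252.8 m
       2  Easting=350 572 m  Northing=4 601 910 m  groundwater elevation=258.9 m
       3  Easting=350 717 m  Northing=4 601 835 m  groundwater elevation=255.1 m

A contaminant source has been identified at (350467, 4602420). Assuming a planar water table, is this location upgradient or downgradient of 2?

upgradient

With h = a·x + b·y + c and 1 as origin, the differences give:
  (-235)·a + (-20)·b = +6.1
  (-90)·a + (-95)·b = +2.3
Eliminate b (×(-95) and ×(-20), subtract): 20525·a = -533.50 → a = ∂h/∂x = -0.02599
Back-substitute: b = ∂h/∂y = +0.0004141.
Head at (350467, 4602420) = 252.8 + (-0.02599)·(-340) + (+0.0004141)·(490) = 261.84 m.
That is higher than the 258.9 m at 2, so the point is upgradient.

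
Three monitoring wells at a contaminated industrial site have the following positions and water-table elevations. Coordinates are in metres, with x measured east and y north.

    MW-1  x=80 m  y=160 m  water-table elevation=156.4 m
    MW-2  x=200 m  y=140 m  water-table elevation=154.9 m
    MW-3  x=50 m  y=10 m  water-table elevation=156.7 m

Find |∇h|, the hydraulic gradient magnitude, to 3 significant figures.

0.0124

Differences from MW-1: to MW-2 (Δx, Δy, Δh) = (120, -20, -1.5); to MW-3 = (-30, -150, +0.3).
Determinant of the coordinate differences = 120·(-150) − (-30)·(-20) = -18600.
∂h/∂x = [(-1.5)·(-150) − (+0.3)·(-20)] / -18600 = -0.01242
∂h/∂y = [120·(+0.3) − (-30)·(-1.5)] / -18600 = +0.0004839
|∇h| = √(-0.01242² + 0.0004839²) = 0.01243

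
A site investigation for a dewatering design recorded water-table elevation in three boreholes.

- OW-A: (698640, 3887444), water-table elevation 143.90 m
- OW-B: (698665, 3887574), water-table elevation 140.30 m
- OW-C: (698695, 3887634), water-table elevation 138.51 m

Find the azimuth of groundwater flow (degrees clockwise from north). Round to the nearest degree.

015°

Differences from OW-A: to OW-B (Δx, Δy, Δh) = (25, 130, -3.60); to OW-C = (55, 190, -5.39).
Determinant of the coordinate differences = 25·190 − 55·130 = -2400.
∂h/∂x = [(-3.60)·190 − (-5.39)·130] / -2400 = -0.006958
∂h/∂y = [25·(-5.39) − 55·(-3.60)] / -2400 = -0.02635
Flow direction (−∇h) has components (+0.006958 E, +0.02635 N).
Azimuth = atan2(E, N) = atan2(+0.006958, +0.02635) = 14.8° ≈ 015°.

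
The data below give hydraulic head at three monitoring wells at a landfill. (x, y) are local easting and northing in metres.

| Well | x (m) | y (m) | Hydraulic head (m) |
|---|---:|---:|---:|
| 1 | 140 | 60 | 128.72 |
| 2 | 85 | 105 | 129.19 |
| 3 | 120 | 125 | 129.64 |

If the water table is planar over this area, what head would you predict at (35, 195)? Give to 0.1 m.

130.4 m

With h = a·x + b·y + c and 1 as origin, the differences give:
  (-55)·a + 45·b = +0.47
  (-20)·a + 65·b = +0.92
Eliminate b (×65 and ×45, subtract): -2675·a = -10.850 → a = ∂h/∂x = +0.004056
Back-substitute: b = ∂h/∂y = +0.01540.
h(35, 195) = 128.72 + (+0.004056)·(-105) + (+0.01540)·(135) = 128.72 -0.426 +2.079 = 130.373 m.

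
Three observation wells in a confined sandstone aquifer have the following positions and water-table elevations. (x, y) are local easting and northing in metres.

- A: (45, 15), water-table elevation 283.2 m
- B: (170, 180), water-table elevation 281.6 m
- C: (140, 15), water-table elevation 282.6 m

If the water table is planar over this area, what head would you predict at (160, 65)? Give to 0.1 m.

Taking A as reference: B−A = (125, 165, -1.6); C−A = (95, 0, -0.6).
Determinant of the coordinate differences = 125·0 − 95·165 = -15675.
∂h/∂x = [(-1.6)·0 − (-0.6)·165] / -15675 = -0.006316
∂h/∂y = [125·(-0.6) − 95·(-1.6)] / -15675 = -0.004912
h(160, 65) = 283.2 + (-0.006316)·(115) + (-0.004912)·(50) = 283.2 -0.726 -0.246 = 282.228 m.

282.2 m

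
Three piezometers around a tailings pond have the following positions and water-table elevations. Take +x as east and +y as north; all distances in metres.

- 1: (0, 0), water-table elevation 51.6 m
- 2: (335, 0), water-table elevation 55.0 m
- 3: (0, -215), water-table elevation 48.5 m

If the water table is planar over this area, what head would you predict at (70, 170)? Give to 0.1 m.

54.8 m

∂h/∂x = (55.0 − 51.6) / (335 − 0) = +0.01015
∂h/∂y = (48.5 − 51.6) / (-215 − 0) = +0.01442
h(70, 170) = 51.6 + (+0.01015)·(70) + (+0.01442)·(170) = 51.6 +0.710 +2.451 = 54.762 m.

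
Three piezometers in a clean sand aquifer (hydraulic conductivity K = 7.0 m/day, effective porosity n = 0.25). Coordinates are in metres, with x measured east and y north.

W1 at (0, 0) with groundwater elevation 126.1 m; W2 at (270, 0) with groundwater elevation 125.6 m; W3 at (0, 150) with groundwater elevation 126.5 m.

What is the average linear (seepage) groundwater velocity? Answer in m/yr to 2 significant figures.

33 m/yr

∂h/∂x = (125.6 − 126.1) / (270 − 0) = -0.001852
∂h/∂y = (126.5 − 126.1) / (150 − 0) = +0.002667
|∇h| = √(-0.001852² + 0.002667²) = 0.003247
Seepage velocity v = K·i/n = 7.0 × 0.003247 / 0.25 = 0.09092 m/day = 33.21 m/yr.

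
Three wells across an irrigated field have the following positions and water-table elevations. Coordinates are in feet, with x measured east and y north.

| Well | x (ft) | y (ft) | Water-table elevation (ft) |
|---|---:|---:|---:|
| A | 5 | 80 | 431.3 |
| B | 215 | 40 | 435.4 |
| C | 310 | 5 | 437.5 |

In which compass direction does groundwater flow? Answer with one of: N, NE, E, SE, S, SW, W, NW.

With h = a·x + b·y + c and A as origin, the differences give:
  210·a + (-40)·b = +4.1
  305·a + (-75)·b = +6.2
Eliminate b (×(-75) and ×(-40), subtract): -3550·a = -59.50 → a = ∂h/∂x = +0.01676
Back-substitute: b = ∂h/∂y = -0.01451.
Flow = −∇h = (-0.01676 east, +0.01451 north), which points northwest.

NW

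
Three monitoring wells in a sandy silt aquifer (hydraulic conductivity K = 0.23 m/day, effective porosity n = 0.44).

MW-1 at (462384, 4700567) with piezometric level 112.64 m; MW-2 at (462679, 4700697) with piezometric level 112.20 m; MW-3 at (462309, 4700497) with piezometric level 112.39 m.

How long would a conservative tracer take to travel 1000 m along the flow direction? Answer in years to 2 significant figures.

460 years

Taking MW-1 as reference: MW-2−MW-1 = (295, 130, -0.44); MW-3−MW-1 = (-75, -70, -0.25).
Solve a·Δx + b·Δy = Δh: det = 295·(-70) − (-75)·130 = -10900.
∂h/∂x = [(-0.44)·(-70) − (-0.25)·130] / -10900 = -0.005807
∂h/∂y = [295·(-0.25) − (-75)·(-0.44)] / -10900 = +0.009794
|∇h| = √(-0.005807² + 0.009794²) = 0.01139
Seepage velocity v = K·i/n = 0.23 × 0.01139 / 0.44 = 0.005954 m/day.
t = 1000 / 0.005954 = 1.68e+05 days = 460 years.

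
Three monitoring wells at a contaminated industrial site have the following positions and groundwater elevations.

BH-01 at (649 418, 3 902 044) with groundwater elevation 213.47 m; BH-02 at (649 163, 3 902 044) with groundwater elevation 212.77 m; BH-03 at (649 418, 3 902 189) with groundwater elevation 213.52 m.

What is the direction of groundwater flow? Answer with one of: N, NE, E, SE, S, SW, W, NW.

W

∂h/∂x = (212.77 − 213.47) / (649163 − 649418) = +0.002745
∂h/∂y = (213.52 − 213.47) / (3902189 − 3902044) = +0.0003448
Flow = −∇h = (-0.002745 east, -0.0003448 north), which points west.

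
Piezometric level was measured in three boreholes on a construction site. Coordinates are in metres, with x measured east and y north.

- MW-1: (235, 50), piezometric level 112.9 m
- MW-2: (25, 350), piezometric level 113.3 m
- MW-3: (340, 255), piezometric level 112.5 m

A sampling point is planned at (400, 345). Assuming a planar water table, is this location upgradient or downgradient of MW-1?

Taking MW-1 as reference: MW-2−MW-1 = (-210, 300, +0.4); MW-3−MW-1 = (105, 205, -0.4).
Solve a·Δx + b·Δy = Δh: det = (-210)·205 − 105·300 = -74550.
∂h/∂x = [(+0.4)·205 − (-0.4)·300] / -74550 = -0.002710
∂h/∂y = [(-210)·(-0.4) − 105·(+0.4)] / -74550 = -0.0005634
Head at (400, 345) = 112.9 + (-0.002710)·(165) + (-0.0005634)·(295) = 112.29 m.
That is lower than the 112.9 m at MW-1, so the point is downgradient.

downgradient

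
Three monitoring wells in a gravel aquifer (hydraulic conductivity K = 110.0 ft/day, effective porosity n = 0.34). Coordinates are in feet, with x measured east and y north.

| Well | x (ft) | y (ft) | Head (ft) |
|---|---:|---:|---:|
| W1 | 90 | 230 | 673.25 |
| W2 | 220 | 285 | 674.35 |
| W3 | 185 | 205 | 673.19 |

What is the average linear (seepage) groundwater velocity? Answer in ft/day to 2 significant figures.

Three-point gradient (reference W1): Δ to W2 = (130, 55, +1.10), Δ to W3 = (95, -25, -0.06).
∂h/∂x = +0.002855, ∂h/∂y = +0.01325 (det = -8475).
|∇h| = √(0.002855² + 0.01325²) = 0.01355
Seepage velocity v = K·i/n = 110.0 × 0.01355 / 0.34 = 4.384 ft/day.

4.4 ft/day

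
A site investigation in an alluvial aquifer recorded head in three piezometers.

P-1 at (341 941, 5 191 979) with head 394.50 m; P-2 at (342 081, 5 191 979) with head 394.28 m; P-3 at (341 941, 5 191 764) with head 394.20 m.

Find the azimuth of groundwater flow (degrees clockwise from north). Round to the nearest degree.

∂h/∂x = (394.28 − 394.50) / (342081 − 341941) = -0.001571
∂h/∂y = (394.20 − 394.50) / (5191764 − 5191979) = +0.001395
Flow direction (−∇h) has components (+0.001571 E, -0.001395 N).
Azimuth = atan2(E, N) = atan2(+0.001571, -0.001395) = 131.6° ≈ 132°.

132°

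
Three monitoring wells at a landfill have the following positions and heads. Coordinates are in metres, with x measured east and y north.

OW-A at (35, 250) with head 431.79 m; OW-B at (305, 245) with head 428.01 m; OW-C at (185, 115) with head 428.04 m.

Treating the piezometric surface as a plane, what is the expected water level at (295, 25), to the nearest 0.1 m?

Taking OW-A as reference: OW-B−OW-A = (270, -5, -3.78); OW-C−OW-A = (150, -135, -3.75).
Determinant of the coordinate differences = 270·(-135) − 150·(-5) = -35700.
∂h/∂x = [(-3.78)·(-135) − (-3.75)·(-5)] / -35700 = -0.01377
∂h/∂y = [270·(-3.75) − 150·(-3.78)] / -35700 = +0.01248
h(295, 25) = 431.79 + (-0.01377)·(260) + (+0.01248)·(-225) = 431.79 -3.580 -2.808 = 425.402 m.

425.4 m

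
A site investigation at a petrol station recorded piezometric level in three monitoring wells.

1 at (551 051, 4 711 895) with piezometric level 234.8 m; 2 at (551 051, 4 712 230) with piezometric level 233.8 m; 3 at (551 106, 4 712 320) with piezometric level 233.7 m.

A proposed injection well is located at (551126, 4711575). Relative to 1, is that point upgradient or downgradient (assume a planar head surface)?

Differences from 1: to 2 (Δx, Δy, Δh) = (0, 335, -1.0); to 3 = (55, 425, -1.1).
Solve a·Δx + b·Δy = Δh: det = 0·425 − 55·335 = -18425.
∂h/∂x = [(-1.0)·425 − (-1.1)·335] / -18425 = +0.003066
∂h/∂y = [0·(-1.1) − 55·(-1.0)] / -18425 = -0.002985
Head at (551126, 4711575) = 234.8 + (+0.003066)·(75) + (-0.002985)·(-320) = 235.99 m.
That is higher than the 234.8 m at 1, so the point is upgradient.

upgradient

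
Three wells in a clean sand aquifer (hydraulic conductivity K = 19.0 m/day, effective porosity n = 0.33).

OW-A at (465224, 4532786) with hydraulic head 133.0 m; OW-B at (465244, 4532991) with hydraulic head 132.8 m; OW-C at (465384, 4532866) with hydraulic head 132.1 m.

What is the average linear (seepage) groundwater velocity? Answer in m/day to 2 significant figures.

0.31 m/day

With h = a·x + b·y + c and OW-A as origin, the differences give:
  20·a + 205·b = -0.2
  160·a + 80·b = -0.9
Eliminate b (×80 and ×205, subtract): -31200·a = 168.50 → a = ∂h/∂x = -0.005401
Back-substitute: b = ∂h/∂y = -0.0004487.
|∇h| = √(-0.005401² + -0.0004487²) = 0.00542
Seepage velocity v = K·i/n = 19.0 × 0.00542 / 0.33 = 0.3121 m/day.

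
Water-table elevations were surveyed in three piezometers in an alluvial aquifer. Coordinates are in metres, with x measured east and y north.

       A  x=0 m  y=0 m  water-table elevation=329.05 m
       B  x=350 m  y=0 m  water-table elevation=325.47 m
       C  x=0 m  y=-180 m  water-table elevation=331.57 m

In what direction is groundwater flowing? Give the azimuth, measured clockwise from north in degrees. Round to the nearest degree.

036°

∂h/∂x = (325.47 − 329.05) / (350 − 0) = -0.01023
∂h/∂y = (331.57 − 329.05) / (-180 − 0) = -0.01400
Flow direction (−∇h) has components (+0.01023 E, +0.01400 N).
Azimuth = atan2(E, N) = atan2(+0.01023, +0.01400) = 36.2° ≈ 036°.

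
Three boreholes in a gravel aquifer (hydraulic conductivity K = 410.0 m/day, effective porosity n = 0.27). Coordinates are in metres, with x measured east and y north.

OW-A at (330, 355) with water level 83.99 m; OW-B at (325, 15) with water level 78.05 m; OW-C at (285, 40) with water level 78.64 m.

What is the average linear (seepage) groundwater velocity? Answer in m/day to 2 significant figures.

Taking OW-A as reference: OW-B−OW-A = (-5, -340, -5.94); OW-C−OW-A = (-45, -315, -5.35).
Solve a·Δx + b·Δy = Δh: det = (-5)·(-315) − (-45)·(-340) = -13725.
∂h/∂x = [(-5.94)·(-315) − (-5.35)·(-340)] / -13725 = -0.003796
∂h/∂y = [(-5)·(-5.35) − (-45)·(-5.94)] / -13725 = +0.01753
|∇h| = √(-0.003796² + 0.01753²) = 0.01794
Seepage velocity v = K·i/n = 410.0 × 0.01794 / 0.27 = 27.24 m/day.

27 m/day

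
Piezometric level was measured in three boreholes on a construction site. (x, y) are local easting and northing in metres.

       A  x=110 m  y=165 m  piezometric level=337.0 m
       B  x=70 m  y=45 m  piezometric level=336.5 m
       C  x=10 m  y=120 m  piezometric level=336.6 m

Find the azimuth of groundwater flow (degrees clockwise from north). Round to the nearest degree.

217°

Taking A as reference: B−A = (-40, -120, -0.5); C−A = (-100, -45, -0.4).
Determinant of the coordinate differences = (-40)·(-45) − (-100)·(-120) = -10200.
∂h/∂x = [(-0.5)·(-45) − (-0.4)·(-120)] / -10200 = +0.002500
∂h/∂y = [(-40)·(-0.4) − (-100)·(-0.5)] / -10200 = +0.003333
Flow direction (−∇h) has components (-0.002500 E, -0.003333 N).
Azimuth = atan2(E, N) = atan2(-0.002500, -0.003333) = 216.9° ≈ 217°.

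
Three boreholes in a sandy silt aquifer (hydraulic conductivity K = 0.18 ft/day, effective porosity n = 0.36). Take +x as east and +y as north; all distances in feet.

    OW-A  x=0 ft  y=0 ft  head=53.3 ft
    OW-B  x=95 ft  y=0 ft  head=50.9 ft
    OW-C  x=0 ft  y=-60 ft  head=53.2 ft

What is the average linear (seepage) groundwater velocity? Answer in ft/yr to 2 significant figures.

4.6 ft/yr

∂h/∂x = (50.9 − 53.3) / (95 − 0) = -0.02526
∂h/∂y = (53.2 − 53.3) / (-60 − 0) = +0.001667
|∇h| = √(-0.02526² + 0.001667²) = 0.02531
Seepage velocity v = K·i/n = 0.18 × 0.02531 / 0.36 = 0.01265 ft/day = 4.62 ft/yr.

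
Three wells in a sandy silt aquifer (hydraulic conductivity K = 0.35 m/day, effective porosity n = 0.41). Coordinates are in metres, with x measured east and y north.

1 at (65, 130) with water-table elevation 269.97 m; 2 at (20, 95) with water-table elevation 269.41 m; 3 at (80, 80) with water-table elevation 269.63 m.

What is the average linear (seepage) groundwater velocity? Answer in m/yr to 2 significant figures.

3.2 m/yr

With h = a·x + b·y + c and 1 as origin, the differences give:
  (-45)·a + (-35)·b = -0.56
  15·a + (-50)·b = -0.34
Eliminate b (×(-50) and ×(-35), subtract): 2775·a = 16.100 → a = ∂h/∂x = +0.005802
Back-substitute: b = ∂h/∂y = +0.008541.
|∇h| = √(0.005802² + 0.008541²) = 0.01033
Seepage velocity v = K·i/n = 0.35 × 0.01033 / 0.41 = 0.008818 m/day = 3.221 m/yr.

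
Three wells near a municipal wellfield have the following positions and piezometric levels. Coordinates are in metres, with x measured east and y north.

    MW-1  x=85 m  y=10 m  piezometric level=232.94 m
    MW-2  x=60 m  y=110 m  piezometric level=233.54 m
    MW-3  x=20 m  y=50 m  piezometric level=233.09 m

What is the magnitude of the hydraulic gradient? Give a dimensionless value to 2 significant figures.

Taking MW-1 as reference: MW-2−MW-1 = (-25, 100, +0.60); MW-3−MW-1 = (-65, 40, +0.15).
Solve a·Δx + b·Δy = Δh: det = (-25)·40 − (-65)·100 = 5500.
∂h/∂x = [(+0.60)·40 − (+0.15)·100] / 5500 = +0.001636
∂h/∂y = [(-25)·(+0.15) − (-65)·(+0.60)] / 5500 = +0.006409
|∇h| = √(0.001636² + 0.006409²) = 0.006615

0.0066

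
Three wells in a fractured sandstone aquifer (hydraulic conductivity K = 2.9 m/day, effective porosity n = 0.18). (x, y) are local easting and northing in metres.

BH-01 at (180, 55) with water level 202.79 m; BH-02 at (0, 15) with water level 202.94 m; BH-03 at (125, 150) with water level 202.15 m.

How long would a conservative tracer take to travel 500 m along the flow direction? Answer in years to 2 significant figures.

13 years

Differences from BH-01: to BH-02 (Δx, Δy, Δh) = (-180, -40, +0.15); to BH-03 = (-55, 95, -0.64).
Solve a·Δx + b·Δy = Δh: det = (-180)·95 − (-55)·(-40) = -19300.
∂h/∂x = [(+0.15)·95 − (-0.64)·(-40)] / -19300 = +0.0005881
∂h/∂y = [(-180)·(-0.64) − (-55)·(+0.15)] / -19300 = -0.006396
|∇h| = √(0.0005881² + -0.006396²) = 0.006423
Seepage velocity v = K·i/n = 2.9 × 0.006423 / 0.18 = 0.1035 m/day.
t = 500 / 0.1035 = 4831 days = 13.2 years.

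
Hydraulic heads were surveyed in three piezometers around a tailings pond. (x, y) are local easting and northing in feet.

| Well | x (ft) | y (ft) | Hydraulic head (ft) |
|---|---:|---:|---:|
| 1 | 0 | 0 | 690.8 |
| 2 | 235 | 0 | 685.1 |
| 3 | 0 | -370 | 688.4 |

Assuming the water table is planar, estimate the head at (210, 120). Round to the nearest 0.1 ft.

686.5 ft

∂h/∂x = (685.1 − 690.8) / (235 − 0) = -0.02426
∂h/∂y = (688.4 − 690.8) / (-370 − 0) = +0.006486
h(210, 120) = 690.8 + (-0.02426)·(210) + (+0.006486)·(120) = 690.8 -5.094 +0.778 = 686.485 ft.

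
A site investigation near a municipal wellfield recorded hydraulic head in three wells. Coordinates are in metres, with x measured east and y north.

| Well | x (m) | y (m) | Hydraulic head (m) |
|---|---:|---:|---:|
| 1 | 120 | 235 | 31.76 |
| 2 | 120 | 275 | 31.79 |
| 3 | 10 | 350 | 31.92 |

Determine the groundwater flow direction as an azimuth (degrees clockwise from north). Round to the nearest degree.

Taking 1 as reference: 2−1 = (0, 40, +0.03); 3−1 = (-110, 115, +0.16).
Solve a·Δx + b·Δy = Δh: det = 0·115 − (-110)·40 = 4400.
∂h/∂x = [(+0.03)·115 − (+0.16)·40] / 4400 = -0.0006705
∂h/∂y = [0·(+0.16) − (-110)·(+0.03)] / 4400 = +0.0007500
Flow direction (−∇h) has components (+0.0006705 E, -0.0007500 N).
Azimuth = atan2(E, N) = atan2(+0.0006705, -0.0007500) = 138.2° ≈ 138°.

138°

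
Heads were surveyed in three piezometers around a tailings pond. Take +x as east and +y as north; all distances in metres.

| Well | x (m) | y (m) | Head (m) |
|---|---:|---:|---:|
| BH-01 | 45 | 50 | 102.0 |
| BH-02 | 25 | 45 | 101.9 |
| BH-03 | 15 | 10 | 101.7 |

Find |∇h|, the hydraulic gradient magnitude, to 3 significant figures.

0.00601

Taking BH-01 as reference: BH-02−BH-01 = (-20, -5, -0.1); BH-03−BH-01 = (-30, -40, -0.3).
Solve a·Δx + b·Δy = Δh: det = (-20)·(-40) − (-30)·(-5) = 650.
∂h/∂x = [(-0.1)·(-40) − (-0.3)·(-5)] / 650 = +0.003846
∂h/∂y = [(-20)·(-0.3) − (-30)·(-0.1)] / 650 = +0.004615
|∇h| = √(0.003846² + 0.004615²) = 0.006007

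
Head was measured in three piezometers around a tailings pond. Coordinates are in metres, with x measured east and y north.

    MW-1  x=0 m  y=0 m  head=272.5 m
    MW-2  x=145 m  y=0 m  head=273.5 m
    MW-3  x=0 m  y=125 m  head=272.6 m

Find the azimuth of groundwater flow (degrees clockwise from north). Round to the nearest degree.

263°

∂h/∂x = (273.5 − 272.5) / (145 − 0) = +0.006897
∂h/∂y = (272.6 − 272.5) / (125 − 0) = +0.0008000
Flow direction (−∇h) has components (-0.006897 E, -0.0008000 N).
Azimuth = atan2(E, N) = atan2(-0.006897, -0.0008000) = 263.4° ≈ 263°.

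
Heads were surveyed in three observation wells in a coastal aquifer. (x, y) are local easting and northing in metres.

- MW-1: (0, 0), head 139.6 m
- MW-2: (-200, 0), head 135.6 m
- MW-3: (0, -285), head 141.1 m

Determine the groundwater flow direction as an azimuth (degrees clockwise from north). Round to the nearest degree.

285°

∂h/∂x = (135.6 − 139.6) / (-200 − 0) = +0.02000
∂h/∂y = (141.1 − 139.6) / (-285 − 0) = -0.005263
Flow direction (−∇h) has components (-0.02000 E, +0.005263 N).
Azimuth = atan2(E, N) = atan2(-0.02000, +0.005263) = 284.7° ≈ 285°.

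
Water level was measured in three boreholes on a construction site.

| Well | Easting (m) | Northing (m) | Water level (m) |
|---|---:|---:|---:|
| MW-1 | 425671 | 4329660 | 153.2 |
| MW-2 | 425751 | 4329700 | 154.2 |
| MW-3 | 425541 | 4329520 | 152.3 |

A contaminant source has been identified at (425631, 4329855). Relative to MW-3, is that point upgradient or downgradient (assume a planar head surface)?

downgradient

Taking MW-1 as reference: MW-2−MW-1 = (80, 40, +1.0); MW-3−MW-1 = (-130, -140, -0.9).
Determinant of the coordinate differences = 80·(-140) − (-130)·40 = -6000.
∂h/∂x = [(+1.0)·(-140) − (-0.9)·40] / -6000 = +0.01733
∂h/∂y = [80·(-0.9) − (-130)·(+1.0)] / -6000 = -0.009667
Head at (425631, 4329855) = 153.2 + (+0.01733)·(-40) + (-0.009667)·(195) = 150.62 m.
That is lower than the 152.3 m at MW-3, so the point is downgradient.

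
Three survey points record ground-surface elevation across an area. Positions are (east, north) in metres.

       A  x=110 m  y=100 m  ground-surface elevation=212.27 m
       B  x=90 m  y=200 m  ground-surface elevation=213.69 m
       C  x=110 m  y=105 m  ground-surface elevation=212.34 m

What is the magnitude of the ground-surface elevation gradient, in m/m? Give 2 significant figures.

With z = a·x + b·y + c and A as origin, the differences give:
  (-20)·a + 100·b = +1.42
  0·a + 5·b = +0.07
Eliminate b (×5 and ×100, subtract): -100·a = 0.100 → a = ∂z/∂x = -0.001000
Back-substitute: b = ∂z/∂y = +0.01400.
|∇f| = √(-0.001000² + 0.01400²) = 0.01404 m/m

0.014 m/m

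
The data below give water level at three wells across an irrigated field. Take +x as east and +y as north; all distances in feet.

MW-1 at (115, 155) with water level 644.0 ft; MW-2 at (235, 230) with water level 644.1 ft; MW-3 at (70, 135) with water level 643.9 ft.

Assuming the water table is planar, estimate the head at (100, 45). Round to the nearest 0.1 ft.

644.8 ft

Differences from MW-1: to MW-2 (Δx, Δy, Δh) = (120, 75, +0.1); to MW-3 = (-45, -20, -0.1).
Solve a·Δx + b·Δy = Δh: det = 120·(-20) − (-45)·75 = 975.
∂h/∂x = [(+0.1)·(-20) − (-0.1)·75] / 975 = +0.005641
∂h/∂y = [120·(-0.1) − (-45)·(+0.1)] / 975 = -0.007692
h(100, 45) = 644.0 + (+0.005641)·(-15) + (-0.007692)·(-110) = 644.0 -0.085 +0.846 = 644.762 ft.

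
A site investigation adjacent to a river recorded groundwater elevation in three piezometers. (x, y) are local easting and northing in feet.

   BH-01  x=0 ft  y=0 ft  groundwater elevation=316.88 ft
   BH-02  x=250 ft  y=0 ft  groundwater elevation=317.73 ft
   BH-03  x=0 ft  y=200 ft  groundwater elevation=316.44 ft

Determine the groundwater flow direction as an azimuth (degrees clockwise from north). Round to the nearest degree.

303°

∂h/∂x = (317.73 − 316.88) / (250 − 0) = +0.003400
∂h/∂y = (316.44 − 316.88) / (200 − 0) = -0.002200
Flow direction (−∇h) has components (-0.003400 E, +0.002200 N).
Azimuth = atan2(E, N) = atan2(-0.003400, +0.002200) = 302.9° ≈ 303°.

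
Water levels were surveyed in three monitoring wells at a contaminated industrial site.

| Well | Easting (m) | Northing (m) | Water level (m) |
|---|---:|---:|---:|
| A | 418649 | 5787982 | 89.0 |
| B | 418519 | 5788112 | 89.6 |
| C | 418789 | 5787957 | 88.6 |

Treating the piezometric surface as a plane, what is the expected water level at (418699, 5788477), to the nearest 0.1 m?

Taking A as reference: B−A = (-130, 130, +0.6); C−A = (140, -25, -0.4).
Determinant of the coordinate differences = (-130)·(-25) − 140·130 = -14950.
∂h/∂x = [(+0.6)·(-25) − (-0.4)·130] / -14950 = -0.002475
∂h/∂y = [(-130)·(-0.4) − 140·(+0.6)] / -14950 = +0.002140
h(418699, 5788477) = 89.0 + (-0.002475)·(50) + (+0.002140)·(495) = 89.0 -0.124 +1.060 = 89.936 m.

89.9 m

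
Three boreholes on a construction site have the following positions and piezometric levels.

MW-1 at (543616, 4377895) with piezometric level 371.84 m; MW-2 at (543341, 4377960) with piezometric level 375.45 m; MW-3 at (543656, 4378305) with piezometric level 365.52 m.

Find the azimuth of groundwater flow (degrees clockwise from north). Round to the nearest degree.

With h = a·x + b·y + c and MW-1 as origin, the differences give:
  (-275)·a + 65·b = +3.61
  40·a + 410·b = -6.32
Eliminate b (×410 and ×65, subtract): -115350·a = 1890.900 → a = ∂h/∂x = -0.01639
Back-substitute: b = ∂h/∂y = -0.01382.
Flow direction (−∇h) has components (+0.01639 E, +0.01382 N).
Azimuth = atan2(E, N) = atan2(+0.01639, +0.01382) = 49.9° ≈ 050°.

050°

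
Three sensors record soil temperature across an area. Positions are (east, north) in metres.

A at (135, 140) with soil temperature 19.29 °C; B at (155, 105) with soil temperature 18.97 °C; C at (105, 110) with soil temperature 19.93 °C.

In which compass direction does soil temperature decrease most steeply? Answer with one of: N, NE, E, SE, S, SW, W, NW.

E

Three-point gradient (reference A): Δ to B = (20, -35, -0.32), Δ to C = (-30, -30, +0.64).
∂T/∂x = -0.01939, ∂T/∂y = -0.001939 (det = -1650).
Steepest decrease is along −∇f = (+0.01939 E, +0.001939 N) → east.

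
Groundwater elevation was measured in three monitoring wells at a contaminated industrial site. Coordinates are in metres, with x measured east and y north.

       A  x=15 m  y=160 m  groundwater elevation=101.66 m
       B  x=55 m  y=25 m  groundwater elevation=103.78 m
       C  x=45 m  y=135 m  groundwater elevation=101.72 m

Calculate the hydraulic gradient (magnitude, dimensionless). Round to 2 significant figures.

0.025

Taking A as reference: B−A = (40, -135, +2.12); C−A = (30, -25, +0.06).
Determinant of the coordinate differences = 40·(-25) − 30·(-135) = 3050.
∂h/∂x = [(+2.12)·(-25) − (+0.06)·(-135)] / 3050 = -0.01472
∂h/∂y = [40·(+0.06) − 30·(+2.12)] / 3050 = -0.02007
|∇h| = √(-0.01472² + -0.02007²) = 0.02489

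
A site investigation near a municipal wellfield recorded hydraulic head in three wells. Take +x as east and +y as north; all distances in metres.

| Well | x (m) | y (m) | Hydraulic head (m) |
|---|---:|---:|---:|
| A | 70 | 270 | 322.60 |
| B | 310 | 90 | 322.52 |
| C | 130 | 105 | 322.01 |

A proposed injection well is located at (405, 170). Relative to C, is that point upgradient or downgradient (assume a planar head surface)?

Taking A as reference: B−A = (240, -180, -0.08); C−A = (60, -165, -0.59).
Determinant of the coordinate differences = 240·(-165) − 60·(-180) = -28800.
∂h/∂x = [(-0.08)·(-165) − (-0.59)·(-180)] / -28800 = +0.003229
∂h/∂y = [240·(-0.59) − 60·(-0.08)] / -28800 = +0.004750
Head at (405, 170) = 322.60 + (+0.003229)·(335) + (+0.004750)·(-100) = 323.21 m.
That is higher than the 322.01 m at C, so the point is upgradient.

upgradient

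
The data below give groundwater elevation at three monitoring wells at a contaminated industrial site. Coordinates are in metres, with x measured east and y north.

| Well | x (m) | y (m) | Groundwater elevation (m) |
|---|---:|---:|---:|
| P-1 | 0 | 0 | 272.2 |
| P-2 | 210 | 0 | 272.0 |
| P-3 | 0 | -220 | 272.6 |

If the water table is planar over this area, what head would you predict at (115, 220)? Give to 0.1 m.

∂h/∂x = (272.0 − 272.2) / (210 − 0) = -0.0009524
∂h/∂y = (272.6 − 272.2) / (-220 − 0) = -0.001818
h(115, 220) = 272.2 + (-0.0009524)·(115) + (-0.001818)·(220) = 272.2 -0.110 -0.400 = 271.690 m.

271.7 m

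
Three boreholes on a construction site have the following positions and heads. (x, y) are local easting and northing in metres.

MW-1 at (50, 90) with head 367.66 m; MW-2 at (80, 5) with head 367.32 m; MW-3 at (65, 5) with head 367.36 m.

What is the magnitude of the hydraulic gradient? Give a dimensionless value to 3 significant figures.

0.00406

Three-point gradient (reference MW-1): Δ to MW-2 = (30, -85, -0.34), Δ to MW-3 = (15, -85, -0.30).
∂h/∂x = -0.002667, ∂h/∂y = +0.003059 (det = -1275).
|∇h| = √(-0.002667² + 0.003059²) = 0.004058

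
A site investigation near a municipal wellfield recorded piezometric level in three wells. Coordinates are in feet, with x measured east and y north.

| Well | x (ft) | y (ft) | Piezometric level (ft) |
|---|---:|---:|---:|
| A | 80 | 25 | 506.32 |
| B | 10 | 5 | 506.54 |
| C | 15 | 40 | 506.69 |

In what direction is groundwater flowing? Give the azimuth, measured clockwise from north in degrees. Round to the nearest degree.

137°

With h = a·x + b·y + c and A as origin, the differences give:
  (-70)·a + (-20)·b = +0.22
  (-65)·a + 15·b = +0.37
Eliminate b (×15 and ×(-20), subtract): -2350·a = 10.700 → a = ∂h/∂x = -0.004553
Back-substitute: b = ∂h/∂y = +0.004936.
Flow direction (−∇h) has components (+0.004553 E, -0.004936 N).
Azimuth = atan2(E, N) = atan2(+0.004553, -0.004936) = 137.3° ≈ 137°.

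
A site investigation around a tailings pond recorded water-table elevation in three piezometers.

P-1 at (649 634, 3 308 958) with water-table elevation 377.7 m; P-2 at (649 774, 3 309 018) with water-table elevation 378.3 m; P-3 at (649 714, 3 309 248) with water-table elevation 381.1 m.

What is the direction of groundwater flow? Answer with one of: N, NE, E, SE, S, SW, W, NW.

S

With h = a·x + b·y + c and P-1 as origin, the differences give:
  140·a + 60·b = +0.6
  80·a + 290·b = +3.4
Eliminate b (×290 and ×60, subtract): 35800·a = -30.00 → a = ∂h/∂x = -0.0008380
Back-substitute: b = ∂h/∂y = +0.01196.
Flow = −∇h = (+0.0008380 east, -0.01196 north), which points south.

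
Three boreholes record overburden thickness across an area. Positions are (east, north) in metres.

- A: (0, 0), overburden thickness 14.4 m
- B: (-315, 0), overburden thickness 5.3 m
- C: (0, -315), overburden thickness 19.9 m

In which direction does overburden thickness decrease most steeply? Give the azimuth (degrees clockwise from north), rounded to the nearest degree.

301°

∂d/∂x = (5.3 − 14.4) / (-315 − 0) = +0.02889
∂d/∂y = (19.9 − 14.4) / (-315 − 0) = -0.01746
Steepest decrease is along −∇f: components (-0.02889 E, +0.01746 N).
Azimuth = atan2(-0.02889, +0.01746) = 301.1° ≈ 301°.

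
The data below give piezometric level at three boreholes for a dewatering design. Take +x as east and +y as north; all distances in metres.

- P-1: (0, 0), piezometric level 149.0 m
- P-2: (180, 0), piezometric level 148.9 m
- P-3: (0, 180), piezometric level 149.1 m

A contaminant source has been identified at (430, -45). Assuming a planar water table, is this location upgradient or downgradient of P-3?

∂h/∂x = (148.9 − 149.0) / (180 − 0) = -0.0005556
∂h/∂y = (149.1 − 149.0) / (180 − 0) = +0.0005556
Head at (430, -45) = 149.0 + (-0.0005556)·(430) + (+0.0005556)·(-45) = 148.74 m.
That is lower than the 149.1 m at P-3, so the point is downgradient.

downgradient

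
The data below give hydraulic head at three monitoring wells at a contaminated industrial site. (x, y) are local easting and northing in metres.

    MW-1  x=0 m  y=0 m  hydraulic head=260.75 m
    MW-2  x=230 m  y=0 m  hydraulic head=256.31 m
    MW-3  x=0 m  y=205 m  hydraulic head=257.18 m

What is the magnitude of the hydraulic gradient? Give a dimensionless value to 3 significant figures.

∂h/∂x = (256.31 − 260.75) / (230 − 0) = -0.01930
∂h/∂y = (257.18 − 260.75) / (205 − 0) = -0.01741
|∇h| = √(-0.01930² + -0.01741²) = 0.02599

0.0260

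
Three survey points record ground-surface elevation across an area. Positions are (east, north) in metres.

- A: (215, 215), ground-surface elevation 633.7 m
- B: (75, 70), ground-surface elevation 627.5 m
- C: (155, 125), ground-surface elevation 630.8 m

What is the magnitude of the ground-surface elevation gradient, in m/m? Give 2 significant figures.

Differences from A: to B (Δx, Δy, Δh) = (-140, -145, -6.2); to C = (-60, -90, -2.9).
Determinant of the coordinate differences = (-140)·(-90) − (-60)·(-145) = 3900.
∂z/∂x = [(-6.2)·(-90) − (-2.9)·(-145)] / 3900 = +0.03526
∂z/∂y = [(-140)·(-2.9) − (-60)·(-6.2)] / 3900 = +0.008718
|∇f| = √(0.03526² + 0.008718²) = 0.03632 m/m

0.036 m/m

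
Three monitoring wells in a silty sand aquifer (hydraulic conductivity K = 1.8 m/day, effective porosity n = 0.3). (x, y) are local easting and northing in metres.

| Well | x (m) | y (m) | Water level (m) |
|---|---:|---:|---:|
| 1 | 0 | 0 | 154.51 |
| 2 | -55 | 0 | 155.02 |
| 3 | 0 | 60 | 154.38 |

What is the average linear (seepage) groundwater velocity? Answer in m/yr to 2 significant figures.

21 m/yr

∂h/∂x = (155.02 − 154.51) / (-55 − 0) = -0.009273
∂h/∂y = (154.38 − 154.51) / (60 − 0) = -0.002167
|∇h| = √(-0.009273² + -0.002167²) = 0.009523
Seepage velocity v = K·i/n = 1.8 × 0.009523 / 0.3 = 0.05714 m/day = 20.87 m/yr.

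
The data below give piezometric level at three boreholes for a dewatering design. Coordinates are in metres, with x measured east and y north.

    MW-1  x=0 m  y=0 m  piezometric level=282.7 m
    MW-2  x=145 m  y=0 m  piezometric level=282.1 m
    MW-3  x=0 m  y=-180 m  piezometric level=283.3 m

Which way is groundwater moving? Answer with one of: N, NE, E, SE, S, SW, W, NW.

NE

∂h/∂x = (282.1 − 282.7) / (145 − 0) = -0.004138
∂h/∂y = (283.3 − 282.7) / (-180 − 0) = -0.003333
Flow = −∇h = (+0.004138 east, +0.003333 north), which points northeast.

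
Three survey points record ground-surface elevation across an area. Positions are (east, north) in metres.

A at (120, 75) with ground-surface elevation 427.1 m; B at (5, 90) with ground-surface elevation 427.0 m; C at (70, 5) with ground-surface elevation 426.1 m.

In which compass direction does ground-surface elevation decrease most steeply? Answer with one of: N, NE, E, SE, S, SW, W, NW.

S

Differences from A: to B (Δx, Δy, Δh) = (-115, 15, -0.1); to C = (-50, -70, -1.0).
Solve a·Δx + b·Δy = Δz: det = (-115)·(-70) − (-50)·15 = 8800.
∂z/∂x = [(-0.1)·(-70) − (-1.0)·15] / 8800 = +0.002500
∂z/∂y = [(-115)·(-1.0) − (-50)·(-0.1)] / 8800 = +0.01250
Steepest decrease is along −∇f = (-0.002500 E, -0.01250 N) → south.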